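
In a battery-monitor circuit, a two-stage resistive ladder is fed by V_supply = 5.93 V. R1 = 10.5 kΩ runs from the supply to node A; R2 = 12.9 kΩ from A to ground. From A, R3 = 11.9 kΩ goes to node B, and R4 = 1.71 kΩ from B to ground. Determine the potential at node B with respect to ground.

Looking into the second stage from A: R3 + R4 = 13.61 kΩ appears in parallel with R2.
R2 ‖ (R3+R4) = 6.623 kΩ.
First divider: V_A = V_supply · 6.623/(10.5 + 6.623) = 2.294 V.
Then the unloaded second divider: V_B = V_A × R4/(R3+R4) = 2.294 × 0.1256 = 0.2882 V.

V_B ≈ 0.288 V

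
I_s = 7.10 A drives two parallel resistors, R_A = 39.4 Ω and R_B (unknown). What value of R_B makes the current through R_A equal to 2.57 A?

In a two-way split, I_A/I_s = R_B/(R_A + R_B).
2.57/7.10 = R_B/(R_A + R_B) → R_B = R_A · (0.3620)/(1 − 0.3620) = 39.4 × 0.5673 = 22.35 Ω.

R_B ≈ 22.4 Ω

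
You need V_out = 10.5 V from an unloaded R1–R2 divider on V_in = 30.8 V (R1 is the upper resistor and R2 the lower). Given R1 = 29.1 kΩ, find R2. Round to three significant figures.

R2 ≈ 15.1 kΩ

V_out/V_in = R2/(R1+R2) = 0.3409.
R2 = R1 · 0.3409/(1 − 0.3409) = 15.05 kΩ.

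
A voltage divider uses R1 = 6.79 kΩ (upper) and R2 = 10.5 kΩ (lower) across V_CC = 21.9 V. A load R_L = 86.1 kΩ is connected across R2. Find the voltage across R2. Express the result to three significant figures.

V_out ≈ 12.7 V

R2 ‖ R_L = (10.5 × 86.1)/(10.5 + 86.1) = 9.359 kΩ.
Voltage divider with the loaded lower leg: V_out = 21.9 × 9.359/(6.79 + 9.359) = 21.9 × 0.5795 = 12.69 V.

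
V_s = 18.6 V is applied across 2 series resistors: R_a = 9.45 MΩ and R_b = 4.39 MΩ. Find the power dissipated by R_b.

The common current is I = 18.6/13.84 = 1.344 µA.
P(R_b) = I²·R_b = (1.344)² × 4.39 = 7.929 µW.

P ≈ 7.93 µW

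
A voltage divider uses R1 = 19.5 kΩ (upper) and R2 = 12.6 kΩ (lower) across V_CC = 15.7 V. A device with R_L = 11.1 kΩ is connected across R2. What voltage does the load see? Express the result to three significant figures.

The load sits in parallel with R2, giving an effective lower resistance R2' = R2·R_L/(R2+R_L) = 5.901 kΩ.
Now apply the divider: V_out = 15.7 × 0.2323 = 3.647 V.

V_out ≈ 3.65 V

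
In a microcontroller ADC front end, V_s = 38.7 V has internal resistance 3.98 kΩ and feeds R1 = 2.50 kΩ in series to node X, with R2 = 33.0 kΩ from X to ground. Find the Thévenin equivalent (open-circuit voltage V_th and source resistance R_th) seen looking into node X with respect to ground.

R1' = 3.98 + 2.50 = 6.480 kΩ (source resistance + R1).
Open-circuit (no load on X): V_th = V_s · R2/(R1' + R2) = 38.7 × 33.0/(6.480 + 33.0) = 32.35 V.
Zeroing V_s shorts the top of R1' to ground, so R_th = R1' ‖ R2 = 5.416 kΩ.

V_th ≈ 32.3 V, R_th ≈ 5.42 kΩ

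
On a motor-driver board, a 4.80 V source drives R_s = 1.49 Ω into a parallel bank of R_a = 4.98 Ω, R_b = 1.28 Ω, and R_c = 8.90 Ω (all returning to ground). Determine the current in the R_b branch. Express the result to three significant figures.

I ≈ 1.43 A

Equivalent of the parallel group: R_p = 0.9137 Ω.
Node voltage V_A = V_DC · R_p/(R_s + R_p) = 4.80 × 0.3801 = 1.825 V.
I(R_b) = V_A / R_b = 1.825/1.28 = 1.425 A.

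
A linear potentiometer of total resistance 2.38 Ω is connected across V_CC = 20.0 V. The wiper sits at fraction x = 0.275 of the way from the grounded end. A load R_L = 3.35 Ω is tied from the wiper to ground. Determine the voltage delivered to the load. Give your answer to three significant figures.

V_out ≈ 4.82 V

Split the track: R_lower = x·R_p = 0.6545 Ω, R_upper = (1−x)·R_p = 1.725 Ω.
(x·R_p) ‖ R_L = 0.5475 Ω.
V_out = 20.0 × 0.5475/(1.725 + 0.5475) = 4.818 V.
(Unloaded: V_out = x·V_CC = 5.50 V.)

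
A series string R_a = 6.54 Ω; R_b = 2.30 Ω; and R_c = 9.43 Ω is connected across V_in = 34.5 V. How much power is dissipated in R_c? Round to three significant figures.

P ≈ 33.6 W

The common current is I = 34.5/18.27 = 1.888 A.
V(R_c) = I·R = 17.81 V; P = V·I = 17.81 × 1.888 = 33.63 W.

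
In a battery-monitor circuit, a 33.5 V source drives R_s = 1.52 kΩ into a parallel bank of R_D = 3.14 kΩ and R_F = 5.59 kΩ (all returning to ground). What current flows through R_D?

Parallel bank: R_p = 1/(1/3.14 + 1/5.59) = 2.011 kΩ.
Node voltage V_A = V_s · R_p/(R_s + R_p) = 33.5 × 0.5695 = 19.08 V.
I(R_D) = V_A / R_D = 19.08/3.14 = 6.076 mA.

I ≈ 6.08 mA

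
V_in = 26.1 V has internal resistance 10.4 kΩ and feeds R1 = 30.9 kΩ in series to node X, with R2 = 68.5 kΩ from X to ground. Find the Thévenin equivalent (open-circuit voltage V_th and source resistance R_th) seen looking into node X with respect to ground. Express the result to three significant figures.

V_th ≈ 16.3 V, R_th ≈ 25.8 kΩ

R1' = 10.4 + 30.9 = 41.30 kΩ (source resistance + R1).
V_th is the unloaded tap voltage: V_in · R2/(R1'+R2) = 26.1 × 0.6239 = 16.28 V.
Zeroing V_in shorts the top of R1' to ground, so R_th = R1' ‖ R2 = 25.77 kΩ.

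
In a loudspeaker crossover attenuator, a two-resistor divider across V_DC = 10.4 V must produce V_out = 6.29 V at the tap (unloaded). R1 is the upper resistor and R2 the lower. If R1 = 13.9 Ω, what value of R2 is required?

R2 ≈ 21.3 Ω

Required fraction k = V_out/V_DC = 0.6048.
Rearranging, R2 = R1·k/(1−k) = 13.9 × 1.530 = 21.27 Ω.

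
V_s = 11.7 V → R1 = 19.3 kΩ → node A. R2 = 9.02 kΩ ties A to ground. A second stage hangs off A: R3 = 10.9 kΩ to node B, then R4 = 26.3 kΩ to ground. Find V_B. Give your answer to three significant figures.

V_B ≈ 2.26 V

The second stage (R3 + R4 = 37.20 kΩ) loads node A in parallel with R2.
R2 ‖ (R3+R4) = 7.260 kΩ.
First divider: V_A = V_s · 7.260/(19.3 + 7.260) = 3.198 V.
Then the unloaded second divider: V_B = V_A × R4/(R3+R4) = 3.198 × 0.7070 = 2.261 V.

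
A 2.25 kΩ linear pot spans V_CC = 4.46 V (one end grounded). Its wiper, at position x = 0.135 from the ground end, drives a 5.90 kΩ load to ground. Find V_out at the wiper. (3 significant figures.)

V_out ≈ 0.576 V

Split the track: R_lower = x·R_p = 0.3038 kΩ, R_upper = (1−x)·R_p = 1.946 kΩ.
R_L loads the lower segment: effective lower R = 0.2889 kΩ.
Then V_out = V_CC · 0.2889/(1.946 + 0.2889) = 0.5764 V.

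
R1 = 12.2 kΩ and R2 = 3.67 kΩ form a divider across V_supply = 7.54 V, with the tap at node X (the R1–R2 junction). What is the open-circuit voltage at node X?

V_th is the unloaded tap voltage: V_supply · R2/(R1+R2) = 7.54 × 0.2313 = 1.744 V.

V_th ≈ 1.74 V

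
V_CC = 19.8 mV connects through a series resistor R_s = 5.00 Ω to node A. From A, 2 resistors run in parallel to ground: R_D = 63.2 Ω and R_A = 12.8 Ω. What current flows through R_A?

I ≈ 1.05 mA

Equivalent of the parallel group: R_p = 10.64 Ω.
Node voltage V_A = V_CC · R_p/(R_s + R_p) = 19.8 × 0.6804 = 13.47 mV.
Branch current I = V_A/R_A = 13.47/12.8 = 1.052 mA.
(Equivalently: I_total = 1.266 mA, then current-divider fraction G_k/ΣG = 0.8316.)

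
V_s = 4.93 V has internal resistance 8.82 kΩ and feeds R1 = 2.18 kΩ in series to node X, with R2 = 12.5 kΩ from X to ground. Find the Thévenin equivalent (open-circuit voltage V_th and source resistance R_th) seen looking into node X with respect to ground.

V_th ≈ 2.62 V, R_th ≈ 5.85 kΩ

R1' = 8.82 + 2.18 = 11.00 kΩ (source resistance + R1).
Open-circuit (no load on X): V_th = V_s · R2/(R1' + R2) = 4.93 × 12.5/(11.00 + 12.5) = 2.622 V.
Zeroing V_s shorts the top of R1' to ground, so R_th = R1' ‖ R2 = 5.851 kΩ.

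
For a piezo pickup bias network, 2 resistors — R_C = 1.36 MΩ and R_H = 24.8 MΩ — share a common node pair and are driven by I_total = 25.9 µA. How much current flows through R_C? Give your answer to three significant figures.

I ≈ 24.6 µA

With just two branches, the current splits inversely with resistance.
I(R_C) = 25.9 × 24.8/(1.36 + 24.8) = 25.9 × 0.9480 = 24.55 µA.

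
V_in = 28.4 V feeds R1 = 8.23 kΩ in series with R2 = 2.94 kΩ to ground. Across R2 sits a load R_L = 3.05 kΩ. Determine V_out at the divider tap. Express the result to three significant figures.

First combine the lower leg with the load: R2 ‖ R_L = 1.497 kΩ.
Now apply the divider: V_out = 28.4 × 0.1539 = 4.371 V.

V_out ≈ 4.37 V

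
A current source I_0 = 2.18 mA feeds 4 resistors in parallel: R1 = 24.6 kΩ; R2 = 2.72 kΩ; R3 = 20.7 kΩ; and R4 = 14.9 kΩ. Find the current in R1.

Total conductance ΣG = 1/24.6 + 1/2.72 + 1/20.7 + 1/14.9 = 0.5237 (units of 1/kΩ).
R1 takes the fraction G_k/ΣG = 0.04065/0.5237 = 0.07762, so I = 2.18 × 0.07762 = 0.1692 mA.

I ≈ 0.169 mA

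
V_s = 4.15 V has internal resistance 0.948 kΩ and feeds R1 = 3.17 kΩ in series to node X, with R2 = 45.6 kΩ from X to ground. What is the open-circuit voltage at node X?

V_th ≈ 3.81 V

R1' = 0.948 + 3.17 = 4.118 kΩ (source resistance + R1).
Open-circuit (no load on X): V_th = V_s · R2/(R1' + R2) = 4.15 × 45.6/(4.118 + 45.6) = 3.806 V.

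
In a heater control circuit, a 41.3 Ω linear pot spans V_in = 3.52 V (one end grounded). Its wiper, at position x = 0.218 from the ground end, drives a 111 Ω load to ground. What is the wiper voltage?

Split the track: R_lower = x·R_p = 9.003 Ω, R_upper = (1−x)·R_p = 32.30 Ω.
(x·R_p) ‖ R_L = 8.328 Ω.
V_out = 3.52 × 8.328/(32.30 + 8.328) = 0.7216 V.

V_out ≈ 0.722 V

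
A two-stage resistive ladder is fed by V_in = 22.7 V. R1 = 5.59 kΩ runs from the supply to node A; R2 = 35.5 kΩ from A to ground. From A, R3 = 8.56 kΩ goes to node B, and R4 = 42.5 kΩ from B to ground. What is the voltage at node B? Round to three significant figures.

Looking into the second stage from A: R3 + R4 = 51.06 kΩ appears in parallel with R2.
Effective lower resistance at A: R2 ‖ 51.06 = 20.94 kΩ.
V_A = 22.7 × 20.94/(5.59 + 20.94) = 17.92 V.
Then the unloaded second divider: V_B = V_A × R4/(R3+R4) = 17.92 × 0.8324 = 14.91 V.

V_B ≈ 14.9 V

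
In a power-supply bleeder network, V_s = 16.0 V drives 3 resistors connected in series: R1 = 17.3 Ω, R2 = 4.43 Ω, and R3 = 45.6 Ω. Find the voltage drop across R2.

Total series resistance ΣR = 17.3 + 4.43 + 45.6 = 67.33 Ω.
V = V_s · R/ΣR = 16.0 × 0.06580 = 1.053 V.

V ≈ 1.05 V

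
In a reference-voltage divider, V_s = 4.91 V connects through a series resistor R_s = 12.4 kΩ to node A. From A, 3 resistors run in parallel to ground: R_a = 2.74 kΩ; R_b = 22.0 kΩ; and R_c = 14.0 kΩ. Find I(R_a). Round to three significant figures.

Parallel bank: R_p = 1/(1/2.74 + 1/22.0 + 1/14.0) = 2.075 kΩ.
V_A by voltage divider: V_A = 4.91 × 2.075/(12.4 + 2.075) = 0.7040 V.
I(R_a) = V_A / R_a = 0.7040/2.74 = 0.2569 mA.
(Check via current divider: I_total = 0.3392 mA; share G_k/ΣG = 0.7574 → same result.)

I ≈ 0.257 mA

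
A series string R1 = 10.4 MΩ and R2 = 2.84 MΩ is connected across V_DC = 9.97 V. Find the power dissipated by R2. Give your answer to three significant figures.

ΣR = 13.24 MΩ → I = 9.97/13.24 = 0.7530 µA.
P(R2) = I²·R2 = (0.7530)² × 2.84 = 1.610 µW.

P ≈ 1.61 µW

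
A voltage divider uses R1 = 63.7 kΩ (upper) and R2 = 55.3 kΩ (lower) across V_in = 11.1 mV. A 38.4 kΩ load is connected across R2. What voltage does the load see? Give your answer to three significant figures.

R2 ‖ R_L = (55.3 × 38.4)/(55.3 + 38.4) = 22.66 kΩ.
Voltage divider with the loaded lower leg: V_out = 11.1 × 22.66/(63.7 + 22.66) = 11.1 × 0.2624 = 2.913 mV.

V_out ≈ 2.91 mV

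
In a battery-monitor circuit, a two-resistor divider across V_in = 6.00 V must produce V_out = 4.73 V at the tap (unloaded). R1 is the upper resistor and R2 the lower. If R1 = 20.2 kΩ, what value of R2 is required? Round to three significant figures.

V_out/V_in = R2/(R1+R2) = 0.7883.
Rearranging, R2 = R1·k/(1−k) = 20.2 × 3.724 = 75.23 kΩ.

R2 ≈ 75.2 kΩ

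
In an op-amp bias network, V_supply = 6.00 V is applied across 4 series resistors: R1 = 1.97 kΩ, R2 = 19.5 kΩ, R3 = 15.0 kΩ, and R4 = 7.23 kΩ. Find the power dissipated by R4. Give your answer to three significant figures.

The common current is I = 6.00/43.70 = 0.1373 mA.
V(R4) = I·R = 0.9927 V; P = V·I = 0.9927 × 0.1373 = 0.1363 mW.

P ≈ 0.136 mW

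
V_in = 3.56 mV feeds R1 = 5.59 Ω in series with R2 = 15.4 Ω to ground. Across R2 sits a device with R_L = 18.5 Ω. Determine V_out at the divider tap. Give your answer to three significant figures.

First combine the lower leg with the load: R2 ‖ R_L = 8.404 Ω.
Voltage divider with the loaded lower leg: V_out = 3.56 × 8.404/(5.59 + 8.404) = 3.56 × 0.6005 = 2.138 mV.
(Unloaded it would be 2.61 mV; the load pulls it down.)

V_out ≈ 2.14 mV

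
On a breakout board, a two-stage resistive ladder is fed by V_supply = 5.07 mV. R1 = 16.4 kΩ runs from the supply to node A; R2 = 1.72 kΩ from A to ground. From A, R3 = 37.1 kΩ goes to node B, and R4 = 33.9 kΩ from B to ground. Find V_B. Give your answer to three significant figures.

Looking into the second stage from A: R3 + R4 = 71.00 kΩ appears in parallel with R2.
R2 ‖ (R3+R4) = 1.679 kΩ.
First divider: V_A = V_supply · 1.679/(16.4 + 1.679) = 0.4709 mV.
V_B = V_A × 0.4775 = 0.2249 mV.

V_B ≈ 0.225 mV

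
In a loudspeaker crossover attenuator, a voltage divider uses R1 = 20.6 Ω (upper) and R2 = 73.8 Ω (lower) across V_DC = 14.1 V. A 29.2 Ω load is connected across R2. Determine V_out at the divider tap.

The load sits in parallel with R2, giving an effective lower resistance R2' = R2·R_L/(R2+R_L) = 20.92 Ω.
Voltage divider with the loaded lower leg: V_out = 14.1 × 20.92/(20.6 + 20.92) = 14.1 × 0.5039 = 7.105 V.

V_out ≈ 7.10 V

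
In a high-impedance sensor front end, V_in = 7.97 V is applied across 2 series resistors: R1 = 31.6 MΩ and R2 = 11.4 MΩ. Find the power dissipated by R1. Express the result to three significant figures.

The common current is I = 7.97/43.00 = 0.1853 µA.
P = I²R = 0.03435 × 31.6 = 1.086 µW.

P ≈ 1.09 µW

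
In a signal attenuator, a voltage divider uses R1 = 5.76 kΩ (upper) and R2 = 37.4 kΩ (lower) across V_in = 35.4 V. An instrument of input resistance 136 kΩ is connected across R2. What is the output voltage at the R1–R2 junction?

V_out ≈ 29.6 V

First combine the lower leg with the load: R2 ‖ R_L = 29.33 kΩ.
Voltage divider with the loaded lower leg: V_out = 35.4 × 29.33/(5.76 + 29.33) = 35.4 × 0.8359 = 29.59 V.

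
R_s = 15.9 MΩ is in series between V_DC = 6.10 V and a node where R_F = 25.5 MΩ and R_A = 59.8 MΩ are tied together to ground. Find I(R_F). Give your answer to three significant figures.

I ≈ 0.127 µA

Equivalent of the parallel group: R_p = 17.88 MΩ.
Node voltage V_A = V_DC · R_p/(R_s + R_p) = 6.10 × 0.5293 = 3.229 V.
Branch current I = V_A/R_F = 3.229/25.5 = 0.1266 µA.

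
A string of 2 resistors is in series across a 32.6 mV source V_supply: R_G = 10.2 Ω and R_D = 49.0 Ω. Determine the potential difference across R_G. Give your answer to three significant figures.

V ≈ 5.62 mV

Total series resistance ΣR = 10.2 + 49.0 = 59.20 Ω.
Voltage divider: V = V_supply · (10.20 / 59.20) = 32.6 × 0.1723 = 5.617 mV.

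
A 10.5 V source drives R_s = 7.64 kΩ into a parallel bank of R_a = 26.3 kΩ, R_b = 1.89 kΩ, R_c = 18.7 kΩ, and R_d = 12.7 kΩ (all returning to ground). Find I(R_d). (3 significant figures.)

I ≈ 0.130 mA

Combine the parallel branches: R_p = (1/26.3 + 1/1.89 + 1/18.7 + 1/12.7)⁻¹ = 1.430 kΩ.
V_A = 10.5 × 1.430/9.070 = 1.655 V.
I(R_d) = V_A / R_d = 1.655/12.7 = 0.1303 mA.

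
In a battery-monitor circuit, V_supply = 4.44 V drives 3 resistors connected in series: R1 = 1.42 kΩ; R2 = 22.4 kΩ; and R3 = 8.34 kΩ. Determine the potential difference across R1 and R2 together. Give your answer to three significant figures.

V ≈ 3.29 V

ΣR = 1.42 + 22.4 + 8.34 = 32.16 kΩ.
R_{R1..R2} = 1.42 + 22.4 = 23.82 kΩ.
V = V_supply · R/ΣR = 4.44 × 0.7407 = 3.289 V.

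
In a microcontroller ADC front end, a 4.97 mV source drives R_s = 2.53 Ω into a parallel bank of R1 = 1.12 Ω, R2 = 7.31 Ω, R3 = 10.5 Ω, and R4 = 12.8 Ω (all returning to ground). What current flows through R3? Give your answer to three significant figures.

I ≈ 0.117 mA

Equivalent of the parallel group: R_p = 0.8312 Ω.
V_A by voltage divider: V_A = 4.97 × 0.8312/(2.53 + 0.8312) = 1.229 mV.
I(R3) = V_A / R3 = 1.229/10.5 = 0.1171 mA.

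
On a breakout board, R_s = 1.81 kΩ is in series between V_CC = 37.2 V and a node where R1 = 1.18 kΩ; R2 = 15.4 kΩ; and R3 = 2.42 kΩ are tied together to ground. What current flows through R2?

Parallel bank: R_p = 1/(1/1.18 + 1/15.4 + 1/2.42) = 0.7544 kΩ.
Node voltage V_A = V_CC · R_p/(R_s + R_p) = 37.2 × 0.2942 = 10.94 V.
Branch current I = V_A/R2 = 10.94/15.4 = 0.7106 mA.

I ≈ 0.711 mA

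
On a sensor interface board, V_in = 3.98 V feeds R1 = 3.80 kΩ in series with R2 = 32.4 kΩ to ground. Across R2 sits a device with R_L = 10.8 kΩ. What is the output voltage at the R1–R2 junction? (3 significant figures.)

V_out ≈ 2.71 V

R2 ‖ R_L = (32.4 × 10.8)/(32.4 + 10.8) = 8.100 kΩ.
Then V_out = V_in · R2'/(R1 + R2') = 3.98 × 8.100/11.90 = 2.709 V.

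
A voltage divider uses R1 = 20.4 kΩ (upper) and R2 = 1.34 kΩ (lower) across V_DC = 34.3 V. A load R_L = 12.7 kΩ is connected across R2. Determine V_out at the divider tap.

V_out ≈ 1.92 V

R2 ‖ R_L = (1.34 × 12.7)/(1.34 + 12.7) = 1.212 kΩ.
Then V_out = V_DC · R2'/(R1 + R2') = 34.3 × 1.212/21.61 = 1.924 V.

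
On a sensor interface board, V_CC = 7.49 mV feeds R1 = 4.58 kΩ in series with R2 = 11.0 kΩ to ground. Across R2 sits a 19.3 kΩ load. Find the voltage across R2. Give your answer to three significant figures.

First combine the lower leg with the load: R2 ‖ R_L = 7.007 kΩ.
Now apply the divider: V_out = 7.49 × 0.6047 = 4.529 mV.

V_out ≈ 4.53 mV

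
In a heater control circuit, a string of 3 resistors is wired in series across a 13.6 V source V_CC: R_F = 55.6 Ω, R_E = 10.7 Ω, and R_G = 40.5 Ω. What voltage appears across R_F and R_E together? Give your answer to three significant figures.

Series total: ΣR = 55.6 + 10.7 + 40.5 = 106.8 Ω.
R_{R_F..R_E} = 55.6 + 10.7 = 66.30 Ω.
Voltage divider: V = V_CC · (66.30 / 106.8) = 13.6 × 0.6208 = 8.443 V.

V ≈ 8.44 V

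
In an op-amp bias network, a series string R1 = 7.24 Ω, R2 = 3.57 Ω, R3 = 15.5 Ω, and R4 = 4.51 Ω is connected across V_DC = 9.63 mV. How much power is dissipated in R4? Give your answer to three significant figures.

P ≈ 0.440 µW

Series current I = V_DC/ΣR = 9.63/30.82 = 0.3125 mA.
P = I²R = 0.09763 × 4.51 = 0.4403 µW.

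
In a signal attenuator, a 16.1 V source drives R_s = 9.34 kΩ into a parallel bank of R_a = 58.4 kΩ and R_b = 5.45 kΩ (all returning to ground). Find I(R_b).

Combine the parallel branches: R_p = (1/58.4 + 1/5.45)⁻¹ = 4.985 kΩ.
V_A by voltage divider: V_A = 16.1 × 4.985/(9.34 + 4.985) = 5.603 V.
I(R_b) = V_A / R_b = 5.603/5.45 = 1.028 mA.

I ≈ 1.03 mA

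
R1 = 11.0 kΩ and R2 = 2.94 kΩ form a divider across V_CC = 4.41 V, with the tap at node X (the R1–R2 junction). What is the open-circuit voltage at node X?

With X open, the divider is unloaded: V_th = 4.41 × 2.94/13.94 = 0.9301 V.

V_th ≈ 0.930 V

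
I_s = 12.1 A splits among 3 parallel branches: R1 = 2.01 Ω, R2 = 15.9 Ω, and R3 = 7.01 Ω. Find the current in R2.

Conductances: ΣG = 1/2.01 + 1/15.9 + 1/7.01 = 0.7031 (1/Ω).
R2 takes the fraction G_k/ΣG = 0.06289/0.7031 = 0.08946, so I = 12.1 × 0.08946 = 1.082 A.

I ≈ 1.08 A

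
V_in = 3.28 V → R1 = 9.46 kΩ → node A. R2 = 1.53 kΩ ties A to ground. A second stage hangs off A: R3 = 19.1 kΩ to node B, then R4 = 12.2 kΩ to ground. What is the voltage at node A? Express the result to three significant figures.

The second stage (R3 + R4 = 31.30 kΩ) loads node A in parallel with R2.
Effective lower resistance at A: R2 ‖ 31.30 = 1.459 kΩ.
First divider: V_A = V_in · 1.459/(9.46 + 1.459) = 0.4382 V.

V_A ≈ 0.438 V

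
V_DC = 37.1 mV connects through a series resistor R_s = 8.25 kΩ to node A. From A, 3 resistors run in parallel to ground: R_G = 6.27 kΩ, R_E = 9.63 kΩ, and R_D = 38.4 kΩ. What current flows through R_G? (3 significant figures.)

Parallel bank: R_p = 1/(1/6.27 + 1/9.63 + 1/38.4) = 3.456 kΩ.
V_A = 37.1 × 3.456/11.71 = 10.95 mV.
I(R_G) = V_A / R_G = 10.95/6.27 = 1.747 µA.

I ≈ 1.75 µA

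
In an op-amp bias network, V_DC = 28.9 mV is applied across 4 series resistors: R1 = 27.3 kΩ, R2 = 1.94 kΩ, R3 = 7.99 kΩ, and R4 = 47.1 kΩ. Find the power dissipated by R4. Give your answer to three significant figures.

ΣR = 84.33 kΩ → I = 28.9/84.33 = 0.3427 µA.
P = I²R = 0.1174 × 47.1 = 5.532 nW.

P ≈ 5.53 nW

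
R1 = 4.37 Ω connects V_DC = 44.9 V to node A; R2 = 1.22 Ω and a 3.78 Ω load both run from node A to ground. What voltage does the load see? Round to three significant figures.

V_out ≈ 7.82 V

First combine the lower leg with the load: R2 ‖ R_L = 0.9223 Ω.
Voltage divider with the loaded lower leg: V_out = 44.9 × 0.9223/(4.37 + 0.9223) = 44.9 × 0.1743 = 7.825 V.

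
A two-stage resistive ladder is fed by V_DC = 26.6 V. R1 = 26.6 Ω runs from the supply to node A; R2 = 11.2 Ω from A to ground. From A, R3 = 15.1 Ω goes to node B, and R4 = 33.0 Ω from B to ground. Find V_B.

V_B ≈ 4.65 V

The second stage (R3 + R4 = 48.10 Ω) loads node A in parallel with R2.
Effective lower resistance at A: R2 ‖ 48.10 = 9.085 Ω.
First divider: V_A = V_DC · 9.085/(26.6 + 9.085) = 6.772 V.
Then the unloaded second divider: V_B = V_A × R4/(R3+R4) = 6.772 × 0.6861 = 4.646 V.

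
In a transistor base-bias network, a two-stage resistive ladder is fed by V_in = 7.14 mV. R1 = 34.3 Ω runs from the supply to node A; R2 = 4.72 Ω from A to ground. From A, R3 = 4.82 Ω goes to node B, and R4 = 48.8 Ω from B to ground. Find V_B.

Node A sees R2 in parallel with the series input of stage 2, R3 + R4 = 53.62 Ω.
R2 ‖ (R3+R4) = 4.338 Ω.
So V_A = 7.14 × 0.1123 = 0.8016 mV.
V_B = V_A × 0.9101 = 0.7296 mV.

V_B ≈ 0.730 mV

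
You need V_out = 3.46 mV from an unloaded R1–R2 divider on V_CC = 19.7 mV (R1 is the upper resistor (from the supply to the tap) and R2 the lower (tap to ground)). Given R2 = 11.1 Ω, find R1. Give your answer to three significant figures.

R1 ≈ 52.1 Ω

Required fraction k = V_out/V_CC = 0.1756.
R1 = R2·(1/k − 1) = 11.1 × 4.694 = 52.10 Ω.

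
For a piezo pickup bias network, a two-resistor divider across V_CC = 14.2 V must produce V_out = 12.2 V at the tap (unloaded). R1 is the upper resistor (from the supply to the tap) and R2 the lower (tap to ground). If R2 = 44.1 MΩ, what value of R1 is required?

R1 ≈ 7.23 MΩ

Required fraction k = V_out/V_CC = 0.8592.
Rearranging, R1 = R2·(1−k)/k = 44.1 × 0.1639 = 7.230 MΩ.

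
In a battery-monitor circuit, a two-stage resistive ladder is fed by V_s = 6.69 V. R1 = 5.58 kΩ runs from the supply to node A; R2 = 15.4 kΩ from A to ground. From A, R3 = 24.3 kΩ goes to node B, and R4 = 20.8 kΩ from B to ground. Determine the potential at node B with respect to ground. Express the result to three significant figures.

V_B ≈ 2.08 V

Node A sees R2 in parallel with the series input of stage 2, R3 + R4 = 45.10 kΩ.
Effective lower resistance at A: R2 ‖ 45.10 = 11.48 kΩ.
First divider: V_A = V_s · 11.48/(5.58 + 11.48) = 4.502 V.
V_B = V_A × 0.4612 = 2.076 V.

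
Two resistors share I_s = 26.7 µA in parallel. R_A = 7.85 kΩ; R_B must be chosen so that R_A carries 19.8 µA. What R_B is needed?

R_B ≈ 22.5 kΩ

In a two-way split, I_A/I_s = R_B/(R_A + R_B).
With f = 0.7416, R_B = R_A · f/(1−f) = 7.85 × 2.870 = 22.53 kΩ.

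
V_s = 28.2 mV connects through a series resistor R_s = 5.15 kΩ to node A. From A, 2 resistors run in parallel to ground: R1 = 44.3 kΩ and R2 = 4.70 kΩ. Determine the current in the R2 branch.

I ≈ 2.71 µA

Parallel bank: R_p = 1/(1/44.3 + 1/4.70) = 4.249 kΩ.
V_A by voltage divider: V_A = 28.2 × 4.249/(5.15 + 4.249) = 12.75 mV.
Branch current I = V_A/R2 = 12.75/4.70 = 2.712 µA.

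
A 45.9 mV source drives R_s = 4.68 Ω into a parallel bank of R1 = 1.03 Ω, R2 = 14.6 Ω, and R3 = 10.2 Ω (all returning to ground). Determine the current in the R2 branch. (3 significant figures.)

Parallel bank: R_p = 1/(1/1.03 + 1/14.6 + 1/10.2) = 0.8792 Ω.
V_A = 45.9 × 0.8792/5.559 = 7.259 mV.
I(R2) = V_A / R2 = 7.259/14.6 = 0.4972 mA.

I ≈ 0.497 mA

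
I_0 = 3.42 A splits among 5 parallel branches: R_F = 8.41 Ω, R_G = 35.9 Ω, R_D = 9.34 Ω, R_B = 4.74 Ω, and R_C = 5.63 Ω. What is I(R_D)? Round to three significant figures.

I ≈ 0.570 A

ΣG = 1/8.41 + 1/35.9 + 1/9.34 + 1/4.74 + 1/5.63 = 0.6424.
R_D takes the fraction G_k/ΣG = 0.1071/0.6424 = 0.1667, so I = 3.42 × 0.1667 = 0.5700 A.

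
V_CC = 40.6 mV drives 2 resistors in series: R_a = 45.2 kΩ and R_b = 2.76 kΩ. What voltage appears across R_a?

ΣR = 45.2 + 2.76 = 47.96 kΩ.
By the voltage-divider rule, V = 40.6 × 45.20/47.96 = 38.26 mV.

V ≈ 38.3 mV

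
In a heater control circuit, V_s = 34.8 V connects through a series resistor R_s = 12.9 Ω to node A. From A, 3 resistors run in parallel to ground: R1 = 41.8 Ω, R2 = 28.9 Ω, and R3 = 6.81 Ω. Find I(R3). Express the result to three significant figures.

I ≈ 1.40 A

Parallel bank: R_p = 1/(1/41.8 + 1/28.9 + 1/6.81) = 4.869 Ω.
V_A = 34.8 × 4.869/17.77 = 9.536 V.
I(R3) = V_A / R3 = 9.536/6.81 = 1.400 A.
(Equivalently: I_total = 1.958 A, then current-divider fraction G_k/ΣG = 0.7150.)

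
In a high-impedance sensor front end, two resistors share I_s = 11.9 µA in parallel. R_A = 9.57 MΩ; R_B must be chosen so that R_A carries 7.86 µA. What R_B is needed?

In a two-way split, I_A/I_s = R_B/(R_A + R_B).
7.86/11.9 = R_B/(R_A + R_B) → R_B = R_A · (0.6605)/(1 − 0.6605) = 9.57 × 1.946 = 18.62 MΩ.

R_B ≈ 18.6 MΩ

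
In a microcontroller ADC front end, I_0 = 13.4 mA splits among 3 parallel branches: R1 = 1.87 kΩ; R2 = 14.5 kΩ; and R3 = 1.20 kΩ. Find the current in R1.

I ≈ 4.99 mA

ΣG = 1/1.87 + 1/14.5 + 1/1.20 = 1.437.
R1 takes the fraction G_k/ΣG = 0.5348/1.437 = 0.3721, so I = 13.4 × 0.3721 = 4.986 mA.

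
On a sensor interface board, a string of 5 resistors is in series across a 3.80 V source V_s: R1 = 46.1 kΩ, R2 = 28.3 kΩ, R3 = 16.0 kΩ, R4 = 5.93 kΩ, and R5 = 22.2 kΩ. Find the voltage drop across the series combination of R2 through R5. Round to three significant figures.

Series total: ΣR = 46.1 + 28.3 + 16.0 + 5.93 + 22.2 = 118.5 kΩ.
R_{R2..R5} = 28.3 + 16.0 + 5.93 + 22.2 = 72.43 kΩ.
Voltage divider: V = V_s · (72.43 / 118.5) = 3.80 × 0.6111 = 2.322 V.

V ≈ 2.32 V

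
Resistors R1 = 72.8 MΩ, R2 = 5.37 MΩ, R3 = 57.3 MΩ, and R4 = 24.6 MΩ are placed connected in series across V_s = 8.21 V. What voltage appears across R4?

ΣR = 72.8 + 5.37 + 57.3 + 24.6 = 160.1 MΩ.
By the voltage-divider rule, V = 8.21 × 24.60/160.1 = 1.262 V.

V ≈ 1.26 V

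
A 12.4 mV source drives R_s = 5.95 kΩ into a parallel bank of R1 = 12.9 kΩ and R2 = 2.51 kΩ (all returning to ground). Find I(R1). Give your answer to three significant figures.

I ≈ 0.251 µA

Parallel bank: R_p = 1/(1/12.9 + 1/2.51) = 2.101 kΩ.
V_A by voltage divider: V_A = 12.4 × 2.101/(5.95 + 2.101) = 3.236 mV.
Branch current I = V_A/R1 = 3.236/12.9 = 0.2509 µA.
(Equivalently: I_total = 1.540 µA, then current-divider fraction G_k/ΣG = 0.1629.)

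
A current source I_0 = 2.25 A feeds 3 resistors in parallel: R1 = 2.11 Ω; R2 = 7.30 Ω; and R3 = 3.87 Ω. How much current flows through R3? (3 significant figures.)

I ≈ 0.669 A

ΣG = 1/2.11 + 1/7.30 + 1/3.87 = 0.8693.
R3 takes the fraction G_k/ΣG = 0.2584/0.8693 = 0.2972, so I = 2.25 × 0.2972 = 0.6688 A.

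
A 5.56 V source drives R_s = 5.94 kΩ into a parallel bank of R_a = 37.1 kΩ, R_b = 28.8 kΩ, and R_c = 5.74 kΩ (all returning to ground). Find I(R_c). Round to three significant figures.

I ≈ 0.403 mA

Combine the parallel branches: R_p = (1/37.1 + 1/28.8 + 1/5.74)⁻¹ = 4.239 kΩ.
V_A by voltage divider: V_A = 5.56 × 4.239/(5.94 + 4.239) = 2.316 V.
Branch current I = V_A/R_c = 2.316/5.74 = 0.4034 mA.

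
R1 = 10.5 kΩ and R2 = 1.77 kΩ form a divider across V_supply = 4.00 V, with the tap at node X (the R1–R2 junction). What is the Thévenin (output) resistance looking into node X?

Looking into X with the source shorted: R_th = R1·R2/(R1+R2) = 10.50 × 1.77/12.27 = 1.515 kΩ.

R_th ≈ 1.51 kΩ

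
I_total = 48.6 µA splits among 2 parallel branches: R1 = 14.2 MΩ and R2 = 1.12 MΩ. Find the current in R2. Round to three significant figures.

With just two branches, the current splits inversely with resistance.
I(R2) = 48.6 × 14.2/(14.2 + 1.12) = 48.6 × 0.9269 = 45.05 µA.

I ≈ 45.0 µA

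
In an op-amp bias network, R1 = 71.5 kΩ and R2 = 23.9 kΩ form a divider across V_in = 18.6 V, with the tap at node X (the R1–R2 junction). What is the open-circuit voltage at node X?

With X open, the divider is unloaded: V_th = 18.6 × 23.9/95.40 = 4.660 V.

V_th ≈ 4.66 V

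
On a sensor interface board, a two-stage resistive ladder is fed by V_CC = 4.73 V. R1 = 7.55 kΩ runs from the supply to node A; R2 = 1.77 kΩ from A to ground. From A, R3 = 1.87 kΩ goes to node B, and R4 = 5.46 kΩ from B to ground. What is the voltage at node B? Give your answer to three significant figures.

Node A sees R2 in parallel with the series input of stage 2, R3 + R4 = 7.330 kΩ.
Effective lower resistance at A: R2 ‖ 7.330 = 1.426 kΩ.
V_A = 4.73 × 1.426/(7.55 + 1.426) = 0.7513 V.
V_B = V_A × 0.7449 = 0.5596 V.

V_B ≈ 0.560 V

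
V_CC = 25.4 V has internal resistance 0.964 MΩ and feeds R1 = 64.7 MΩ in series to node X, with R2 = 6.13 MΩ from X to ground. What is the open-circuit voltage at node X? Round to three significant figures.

V_th ≈ 2.17 V

R1' = 0.964 + 64.7 = 65.66 MΩ (source resistance + R1).
V_th is the unloaded tap voltage: V_CC · R2/(R1'+R2) = 25.4 × 0.08538 = 2.169 V.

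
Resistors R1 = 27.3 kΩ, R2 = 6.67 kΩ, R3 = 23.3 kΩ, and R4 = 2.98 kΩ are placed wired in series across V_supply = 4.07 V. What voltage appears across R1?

Total series resistance ΣR = 27.3 + 6.67 + 23.3 + 2.98 = 60.25 kΩ.
By the voltage-divider rule, V = 4.07 × 27.30/60.25 = 1.844 V.

V ≈ 1.84 V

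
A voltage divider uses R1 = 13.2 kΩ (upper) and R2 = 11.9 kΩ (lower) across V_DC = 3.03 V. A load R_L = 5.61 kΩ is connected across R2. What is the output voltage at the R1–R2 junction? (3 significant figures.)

First combine the lower leg with the load: R2 ‖ R_L = 3.813 kΩ.
Now apply the divider: V_out = 3.03 × 0.2241 = 0.6790 V.
(Unloaded it would be 1.44 V; the load pulls it down.)

V_out ≈ 0.679 V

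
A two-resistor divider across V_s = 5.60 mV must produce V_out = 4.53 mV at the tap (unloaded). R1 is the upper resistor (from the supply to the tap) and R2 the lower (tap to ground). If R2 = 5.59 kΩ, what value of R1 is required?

Required fraction k = V_out/V_s = 0.8089.
Rearranging, R1 = R2·(1−k)/k = 5.59 × 0.2362 = 1.320 kΩ.

R1 ≈ 1.32 kΩ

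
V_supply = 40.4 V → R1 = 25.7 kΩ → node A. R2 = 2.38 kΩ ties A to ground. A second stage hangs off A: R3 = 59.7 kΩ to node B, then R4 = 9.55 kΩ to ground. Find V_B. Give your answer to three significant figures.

The second stage (R3 + R4 = 69.25 kΩ) loads node A in parallel with R2.
R2 ‖ (R3+R4) = 2.301 kΩ.
V_A = 40.4 × 2.301/(25.7 + 2.301) = 3.320 V.
Stage 2 is unloaded, so V_B = V_A · R4/(R3+R4) = 3.320 × 9.55/69.25 = 0.4578 V.

V_B ≈ 0.458 V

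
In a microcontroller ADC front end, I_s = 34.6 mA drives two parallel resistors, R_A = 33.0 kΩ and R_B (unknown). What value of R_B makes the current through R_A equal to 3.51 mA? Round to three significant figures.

R_B ≈ 3.73 kΩ

In a two-way split, I_A/I_s = R_B/(R_A + R_B).
With f = 0.1014, R_B = R_A · f/(1−f) = 33.0 × 0.1129 = 3.726 kΩ.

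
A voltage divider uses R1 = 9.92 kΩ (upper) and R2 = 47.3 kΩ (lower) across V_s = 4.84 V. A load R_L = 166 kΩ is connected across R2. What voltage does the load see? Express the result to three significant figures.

First combine the lower leg with the load: R2 ‖ R_L = 36.81 kΩ.
Voltage divider with the loaded lower leg: V_out = 4.84 × 36.81/(9.92 + 36.81) = 4.84 × 0.7877 = 3.813 V.
(Unloaded it would be 4.00 V; the load pulls it down.)

V_out ≈ 3.81 V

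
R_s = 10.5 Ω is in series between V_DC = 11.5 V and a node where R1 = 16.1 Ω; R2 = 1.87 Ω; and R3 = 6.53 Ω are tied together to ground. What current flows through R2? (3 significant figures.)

Parallel bank: R_p = 1/(1/16.1 + 1/1.87 + 1/6.53) = 1.333 Ω.
V_A = 11.5 × 1.333/11.83 = 1.296 V.
I(R2) = V_A / R2 = 1.296/1.87 = 0.6929 A.
(Check via current divider: I_total = 0.9718 A; share G_k/ΣG = 0.7130 → same result.)

I ≈ 0.693 A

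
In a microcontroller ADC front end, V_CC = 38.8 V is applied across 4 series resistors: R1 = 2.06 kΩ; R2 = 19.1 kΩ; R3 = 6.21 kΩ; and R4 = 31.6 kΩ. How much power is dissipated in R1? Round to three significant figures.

P ≈ 0.892 mW

ΣR = 58.97 kΩ → I = 38.8/58.97 = 0.6580 mA.
V(R1) = I·R = 1.355 V; P = V·I = 1.355 × 0.6580 = 0.8918 mW.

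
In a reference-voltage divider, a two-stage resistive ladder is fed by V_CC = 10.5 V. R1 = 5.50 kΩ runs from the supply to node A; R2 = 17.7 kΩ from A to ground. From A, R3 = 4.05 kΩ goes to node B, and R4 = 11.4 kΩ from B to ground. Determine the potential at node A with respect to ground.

The second stage (R3 + R4 = 15.45 kΩ) loads node A in parallel with R2.
R2 ‖ (R3+R4) = 8.249 kΩ.
So V_A = 10.5 × 0.6000 = 6.300 V.

V_A ≈ 6.30 V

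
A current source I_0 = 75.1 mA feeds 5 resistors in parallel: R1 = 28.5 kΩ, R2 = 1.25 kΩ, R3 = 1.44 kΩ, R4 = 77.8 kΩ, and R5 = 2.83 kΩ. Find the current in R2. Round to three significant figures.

ΣG = 1/28.5 + 1/1.25 + 1/1.44 + 1/77.8 + 1/2.83 = 1.896.
Current divider: I(R2) = I_0 · G_k/ΣG = 75.1 × (0.8000/1.896) = 75.1 × 0.4220 = 31.69 mA.

I ≈ 31.7 mA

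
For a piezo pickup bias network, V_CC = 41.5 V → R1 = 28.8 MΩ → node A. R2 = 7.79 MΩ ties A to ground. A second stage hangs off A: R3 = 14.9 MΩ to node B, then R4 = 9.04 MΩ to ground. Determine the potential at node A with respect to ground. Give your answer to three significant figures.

V_A ≈ 7.03 V

Node A sees R2 in parallel with the series input of stage 2, R3 + R4 = 23.94 MΩ.
Effective lower resistance at A: R2 ‖ 23.94 = 5.877 MΩ.
V_A = 41.5 × 5.877/(28.8 + 5.877) = 7.034 V.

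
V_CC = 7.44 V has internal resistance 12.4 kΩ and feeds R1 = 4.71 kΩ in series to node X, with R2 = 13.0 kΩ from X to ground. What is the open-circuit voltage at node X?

V_th ≈ 3.21 V

R1' = 12.4 + 4.71 = 17.11 kΩ (source resistance + R1).
With X open, the divider is unloaded: V_th = 7.44 × 13.0/30.11 = 3.212 V.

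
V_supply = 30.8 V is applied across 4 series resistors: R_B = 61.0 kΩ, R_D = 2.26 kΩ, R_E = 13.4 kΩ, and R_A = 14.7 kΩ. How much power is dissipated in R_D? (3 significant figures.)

P ≈ 0.257 mW

The common current is I = 30.8/91.36 = 0.3371 mA.
V(R_D) = I·R = 0.7619 V; P = V·I = 0.7619 × 0.3371 = 0.2569 mW.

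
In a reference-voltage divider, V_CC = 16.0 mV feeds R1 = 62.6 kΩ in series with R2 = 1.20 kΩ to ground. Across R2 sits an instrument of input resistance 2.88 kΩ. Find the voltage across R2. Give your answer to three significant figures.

V_out ≈ 0.214 mV

R2 ‖ R_L = (1.20 × 2.88)/(1.20 + 2.88) = 0.8471 kΩ.
Voltage divider with the loaded lower leg: V_out = 16.0 × 0.8471/(62.6 + 0.8471) = 16.0 × 0.01335 = 0.2136 mV.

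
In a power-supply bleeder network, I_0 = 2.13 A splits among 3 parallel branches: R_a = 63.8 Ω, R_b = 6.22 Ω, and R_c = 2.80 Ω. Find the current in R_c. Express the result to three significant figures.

Total conductance ΣG = 1/63.8 + 1/6.22 + 1/2.80 = 0.5336 (units of 1/Ω).
By the current-divider rule, I = I_0 · G_k/ΣG = 2.13 × 0.6693 = 1.426 A.

I ≈ 1.43 A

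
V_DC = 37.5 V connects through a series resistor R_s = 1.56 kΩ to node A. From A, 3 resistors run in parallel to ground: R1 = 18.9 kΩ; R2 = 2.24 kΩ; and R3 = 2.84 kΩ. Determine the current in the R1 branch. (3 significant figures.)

I ≈ 0.852 mA

Equivalent of the parallel group: R_p = 1.174 kΩ.
Node voltage V_A = V_DC · R_p/(R_s + R_p) = 37.5 × 0.4295 = 16.11 V.
Branch current I = V_A/R1 = 16.11/18.9 = 0.8522 mA.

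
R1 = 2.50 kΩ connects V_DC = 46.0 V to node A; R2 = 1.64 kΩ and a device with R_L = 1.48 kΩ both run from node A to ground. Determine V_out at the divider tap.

The load sits in parallel with R2, giving an effective lower resistance R2' = R2·R_L/(R2+R_L) = 0.7779 kΩ.
Now apply the divider: V_out = 46.0 × 0.2373 = 10.92 V.

V_out ≈ 10.9 V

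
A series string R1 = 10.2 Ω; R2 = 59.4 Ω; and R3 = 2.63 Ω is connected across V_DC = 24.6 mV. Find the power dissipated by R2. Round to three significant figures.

P ≈ 6.89 µW

Series current I = V_DC/ΣR = 24.6/72.23 = 0.3406 mA.
P = I²R = 0.1160 × 59.4 = 6.890 µW.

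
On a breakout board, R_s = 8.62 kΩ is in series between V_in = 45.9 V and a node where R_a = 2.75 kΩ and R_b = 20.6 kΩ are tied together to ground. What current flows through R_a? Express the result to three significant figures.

I ≈ 3.67 mA

Parallel bank: R_p = 1/(1/2.75 + 1/20.6) = 2.426 kΩ.
Node voltage V_A = V_in · R_p/(R_s + R_p) = 45.9 × 0.2196 = 10.08 V.
I(R_a) = V_A / R_a = 10.08/2.75 = 3.666 mA.
(Check via current divider: I_total = 4.155 mA; share G_k/ΣG = 0.8822 → same result.)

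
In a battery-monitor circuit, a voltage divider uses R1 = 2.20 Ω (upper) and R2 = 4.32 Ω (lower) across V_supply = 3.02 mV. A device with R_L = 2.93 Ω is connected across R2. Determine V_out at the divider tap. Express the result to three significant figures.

V_out ≈ 1.34 mV

First combine the lower leg with the load: R2 ‖ R_L = 1.746 Ω.
Voltage divider with the loaded lower leg: V_out = 3.02 × 1.746/(2.20 + 1.746) = 3.02 × 0.4425 = 1.336 mV.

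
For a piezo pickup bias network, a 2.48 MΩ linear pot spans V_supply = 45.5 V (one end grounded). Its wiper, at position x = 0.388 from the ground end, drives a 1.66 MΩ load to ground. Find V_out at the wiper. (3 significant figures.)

Lower segment x·R_p = 0.9622 MΩ; upper segment (1−x)·R_p = 1.518 MΩ.
R_L loads the lower segment: effective lower R = 0.6091 MΩ.
Loaded-divider output: V_out = 45.5 × 0.2864 = 13.03 V.

V_out ≈ 13.0 V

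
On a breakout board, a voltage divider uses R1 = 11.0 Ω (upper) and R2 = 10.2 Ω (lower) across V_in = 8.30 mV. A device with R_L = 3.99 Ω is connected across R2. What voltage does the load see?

The load sits in parallel with R2, giving an effective lower resistance R2' = R2·R_L/(R2+R_L) = 2.868 Ω.
Voltage divider with the loaded lower leg: V_out = 8.30 × 2.868/(11.0 + 2.868) = 8.30 × 0.2068 = 1.717 mV.
(Unloaded it would be 3.99 mV; the load pulls it down.)

V_out ≈ 1.72 mV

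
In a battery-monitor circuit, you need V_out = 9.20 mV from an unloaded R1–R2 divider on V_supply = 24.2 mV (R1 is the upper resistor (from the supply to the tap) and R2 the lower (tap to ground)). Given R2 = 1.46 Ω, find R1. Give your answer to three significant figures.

V_out/V_supply = R2/(R1+R2) = 0.3802.
R1 = R2·(1/k − 1) = 1.46 × 1.630 = 2.380 Ω.

R1 ≈ 2.38 Ω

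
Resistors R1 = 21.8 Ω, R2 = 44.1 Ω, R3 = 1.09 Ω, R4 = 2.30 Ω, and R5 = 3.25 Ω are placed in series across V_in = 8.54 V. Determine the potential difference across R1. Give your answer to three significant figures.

ΣR = 21.8 + 44.1 + 1.09 + 2.30 + 3.25 = 72.54 Ω.
Voltage divider: V = V_in · (21.80 / 72.54) = 8.54 × 0.3005 = 2.566 V.

V ≈ 2.57 V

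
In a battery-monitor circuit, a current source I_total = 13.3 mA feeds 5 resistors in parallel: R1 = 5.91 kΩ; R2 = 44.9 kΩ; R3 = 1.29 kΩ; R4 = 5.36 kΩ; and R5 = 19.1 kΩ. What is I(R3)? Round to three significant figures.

Conductances: ΣG = 1/5.91 + 1/44.9 + 1/1.29 + 1/5.36 + 1/19.1 = 1.206 (1/kΩ).
R3 takes the fraction G_k/ΣG = 0.7752/1.206 = 0.6430, so I = 13.3 × 0.6430 = 8.552 mA.

I ≈ 8.55 mA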